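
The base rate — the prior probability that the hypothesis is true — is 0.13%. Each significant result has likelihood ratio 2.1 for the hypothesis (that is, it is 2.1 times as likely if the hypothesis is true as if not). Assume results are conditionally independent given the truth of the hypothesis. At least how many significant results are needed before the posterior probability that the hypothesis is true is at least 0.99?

Prior odds = 0.0013/0.9987 = 13/9987.
Likelihood ratio per significant result = 2.1.
Target posterior odds = 0.99/0.01 = 99.
Require 2.1ⁿ ≥ 99 ÷ (13/9987) = 988713/13.
2.1¹⁵ ≈68122.3 falls short of 988713/13 but 2.1¹⁶ ≈143057 reaches it, so n = 16.

16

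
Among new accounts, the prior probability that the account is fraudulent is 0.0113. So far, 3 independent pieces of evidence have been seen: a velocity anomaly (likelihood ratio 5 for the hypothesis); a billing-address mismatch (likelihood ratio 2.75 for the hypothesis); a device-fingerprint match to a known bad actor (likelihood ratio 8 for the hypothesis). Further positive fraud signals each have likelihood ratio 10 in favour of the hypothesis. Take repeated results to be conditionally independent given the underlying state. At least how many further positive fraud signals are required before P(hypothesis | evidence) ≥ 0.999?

Prior odds = 0.0113/0.9887 = 113/9887.
Combined Bayes factor of the evidence already in hand = 5 × 2.75 × 8 = 110.
Odds after that evidence = (113/9887) × 110 = 12430/9887.
Target odds = 0.999/0.001 = 999.
Need 10ⁿ ≥ 999 ÷ (12430/9887) = 9877113/12430.
10² = 100 falls short of 9877113/12430 but 10³ = 1000 reaches it, so n = 3.

3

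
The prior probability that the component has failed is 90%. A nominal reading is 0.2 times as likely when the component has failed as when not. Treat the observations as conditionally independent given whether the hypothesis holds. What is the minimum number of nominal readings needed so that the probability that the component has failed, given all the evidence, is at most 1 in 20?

Prior odds = 0.9/0.1 = 9.
Likelihood ratio per nominal reading = 0.2.
Target odds: 0.05 ÷ 0.95 = 1/19.
Require 0.2ⁿ ≤ 1/19 ÷ 9 = 1/171.
0.2³ = 0.008 is still above 1/171 but 0.2⁴ = 0.0016 is at or below it, so n = 4.

4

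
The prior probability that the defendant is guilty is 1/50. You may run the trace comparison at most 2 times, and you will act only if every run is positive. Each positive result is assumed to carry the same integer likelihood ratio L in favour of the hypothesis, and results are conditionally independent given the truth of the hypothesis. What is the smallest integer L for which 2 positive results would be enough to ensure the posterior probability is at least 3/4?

Prior odds = 0.02/0.98 = 1/49.
Target odds = 0.75/0.25 = 3.
Need L² ≥ 3 ÷ (1/49) = 147.
12² = 144 < 147 ≤ 169 = 13², so L = 13.

13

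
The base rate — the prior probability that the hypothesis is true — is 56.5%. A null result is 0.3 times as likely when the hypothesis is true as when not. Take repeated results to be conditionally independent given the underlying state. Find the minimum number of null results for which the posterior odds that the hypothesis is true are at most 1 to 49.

4

Prior odds = 0.565/0.435 = 113/87.
Likelihood ratio per null result = 0.3.
Target odds = 1/49.
Need (113/87) × 0.3ⁿ ≤ 1/49, i.e. 0.3ⁿ ≤ 87/5537.
0.3³ = 0.027 is still above 87/5537 but 0.3⁴ = 0.0081 is at or below it, so n = 4.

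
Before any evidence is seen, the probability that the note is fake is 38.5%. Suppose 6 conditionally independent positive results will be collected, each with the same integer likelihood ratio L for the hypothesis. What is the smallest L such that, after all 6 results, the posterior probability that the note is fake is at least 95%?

2

Prior odds = 0.385/0.615 = 77/123.
Target odds = 0.95/0.05 = 19.
Need L⁶ ≥ 19 ÷ (77/123) = 2337/77.
1⁶ = 1 < 2337/77 ≤ 64 = 2⁶, so L = 2.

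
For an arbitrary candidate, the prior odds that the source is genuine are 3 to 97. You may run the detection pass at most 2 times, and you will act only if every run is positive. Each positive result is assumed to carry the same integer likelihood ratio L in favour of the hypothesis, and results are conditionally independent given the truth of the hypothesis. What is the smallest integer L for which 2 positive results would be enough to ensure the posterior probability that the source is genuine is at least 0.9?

18

Prior odds = 3/97.
Target odds = 0.9/0.1 = 9.
Need L² ≥ 9 ÷ (3/97) = 291.
17² = 289 < 291 ≤ 324 = 18², so L = 18.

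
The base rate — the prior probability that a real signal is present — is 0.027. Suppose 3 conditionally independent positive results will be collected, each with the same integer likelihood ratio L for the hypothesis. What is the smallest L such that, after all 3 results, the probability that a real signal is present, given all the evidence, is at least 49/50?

Prior odds = 0.027/0.973 = 27/973.
Target odds = 0.98/0.02 = 49.
Need L³ ≥ 49 ÷ (27/973) = 47677/27.
12³ = 1728 < 47677/27 ≤ 2197 = 13³, so L = 13.

13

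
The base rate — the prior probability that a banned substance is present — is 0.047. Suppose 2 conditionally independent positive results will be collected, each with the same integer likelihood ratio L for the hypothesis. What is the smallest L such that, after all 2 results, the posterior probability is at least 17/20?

11

Prior odds = 0.047/0.953 = 47/953.
Target odds = 0.85/0.15 = 17/3.
Need L² ≥ 17/3 ÷ (47/953) = 16201/141.
10² = 100 < 16201/141 ≤ 121 = 11², so L = 11.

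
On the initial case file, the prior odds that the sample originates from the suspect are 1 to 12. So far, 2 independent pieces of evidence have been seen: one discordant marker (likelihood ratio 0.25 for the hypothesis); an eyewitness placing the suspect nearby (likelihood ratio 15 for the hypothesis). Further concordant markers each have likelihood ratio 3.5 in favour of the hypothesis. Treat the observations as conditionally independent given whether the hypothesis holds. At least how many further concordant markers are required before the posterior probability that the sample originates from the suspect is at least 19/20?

4

Prior odds = 1/12.
Combined Bayes factor of the evidence already in hand = 0.25 × 15 = 3.75.
Odds after that evidence = (1/12) × 3.75 = 0.3125.
Target odds = 0.95/0.05 = 19.
Need 3.5ⁿ ≥ 19 ÷ 0.3125 = 60.8.
3.5³ = 42.875 falls short of 60.8 but 3.5⁴ = 150.0625 reaches it, so n = 4.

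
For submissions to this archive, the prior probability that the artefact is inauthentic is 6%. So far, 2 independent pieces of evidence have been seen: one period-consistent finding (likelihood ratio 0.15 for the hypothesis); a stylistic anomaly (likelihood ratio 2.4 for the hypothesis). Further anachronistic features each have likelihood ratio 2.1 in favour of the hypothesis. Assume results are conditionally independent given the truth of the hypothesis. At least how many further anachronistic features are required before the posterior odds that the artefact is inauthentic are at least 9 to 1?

9

Prior odds = 0.06/0.94 = 3/47.
Combined Bayes factor of the evidence already in hand = 0.15 × 2.4 = 0.36.
Odds after that evidence = (3/47) × 0.36 = 27/1175.
Target odds = 9.
Need 2.1ⁿ ≥ 9 ÷ (27/1175) = 1175/3.
2.1⁸ ≈378.229 falls short of 1175/3 but 2.1⁹ ≈794.28 reaches it, so n = 9.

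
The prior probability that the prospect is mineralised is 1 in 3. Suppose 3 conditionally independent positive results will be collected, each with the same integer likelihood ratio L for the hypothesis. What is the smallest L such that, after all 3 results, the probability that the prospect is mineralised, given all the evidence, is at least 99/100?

Prior odds = (1/3)/(2/3) = 0.5.
Target odds = 0.99/0.01 = 99.
Need L³ ≥ 99 ÷ 0.5 = 198.
5³ = 125 < 198 ≤ 216 = 6³, so L = 6.

6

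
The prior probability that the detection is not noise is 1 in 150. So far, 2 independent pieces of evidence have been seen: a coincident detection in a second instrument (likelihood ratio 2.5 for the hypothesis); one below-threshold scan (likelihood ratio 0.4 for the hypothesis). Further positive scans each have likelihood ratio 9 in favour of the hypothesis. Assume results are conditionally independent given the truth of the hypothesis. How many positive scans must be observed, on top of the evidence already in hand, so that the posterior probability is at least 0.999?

Prior odds = (1/150)/(149/150) = 1/149.
Combined Bayes factor of the evidence already in hand = 2.5 × 0.4 = 1.
Odds after that evidence = (1/149) × 1 = 1/149.
Target odds = 0.999/0.001 = 999.
Need 9ⁿ ≥ 999 ÷ (1/149) = 148851.
9⁵ = 59049 falls short of 148851 but 9⁶ = 531441 reaches it, so n = 6.

6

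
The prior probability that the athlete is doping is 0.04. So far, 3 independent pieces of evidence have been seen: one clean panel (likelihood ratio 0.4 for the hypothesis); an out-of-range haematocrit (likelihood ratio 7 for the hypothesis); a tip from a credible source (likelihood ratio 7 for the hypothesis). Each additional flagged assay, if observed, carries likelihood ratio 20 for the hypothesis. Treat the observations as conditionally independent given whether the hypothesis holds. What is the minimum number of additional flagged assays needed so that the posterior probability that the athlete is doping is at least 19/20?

Prior odds = 0.04/0.96 = 1/24.
Combined Bayes factor of the evidence already in hand = 0.4 × 7 × 7 = 19.6.
Odds after that evidence = (1/24) × 19.6 = 49/60.
Target odds = 0.95/0.05 = 19.
Need 20ⁿ ≥ 19 ÷ (49/60) = 1140/49.
20¹ = 20 falls short of 1140/49 but 20² = 400 reaches it, so n = 2.

2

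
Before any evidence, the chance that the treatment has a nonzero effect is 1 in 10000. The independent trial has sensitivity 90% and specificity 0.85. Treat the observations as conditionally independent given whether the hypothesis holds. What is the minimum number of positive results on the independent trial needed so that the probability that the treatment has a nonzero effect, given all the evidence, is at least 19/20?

Prior odds: 0.0001 ÷ 0.9999 = 1/9999.
False-positive rate = 1 − 0.85 = 0.15; likelihood ratio of a positive = 0.9/0.15 = 6.
Target posterior odds = 0.95/0.05 = 19.
Require 6ⁿ ≥ 19 ÷ (1/9999) = 189981.
6⁶ = 46656 falls short of 189981 but 6⁷ = 279936 reaches it, so n = 7.

7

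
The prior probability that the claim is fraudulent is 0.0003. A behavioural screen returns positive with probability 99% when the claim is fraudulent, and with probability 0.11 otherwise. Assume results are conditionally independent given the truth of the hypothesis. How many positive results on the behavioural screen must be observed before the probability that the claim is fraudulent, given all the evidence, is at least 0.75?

5

Prior odds = 0.0003/0.9997 = 3/9997.
Likelihood ratio of a positive result = 0.99/0.11 = 9.
Target odds: 0.75 ÷ 0.25 = 3.
Need (3/9997) × 9ⁿ ≥ 3, i.e. 9ⁿ ≥ 9997.
9⁴ = 6561 falls short of 9997 but 9⁵ = 59049 reaches it, so n = 5.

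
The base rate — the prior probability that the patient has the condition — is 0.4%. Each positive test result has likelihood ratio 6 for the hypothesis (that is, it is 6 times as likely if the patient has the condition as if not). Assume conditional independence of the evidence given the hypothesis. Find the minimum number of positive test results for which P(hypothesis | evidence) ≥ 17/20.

Prior odds = 0.004/0.996 = 1/249.
Likelihood ratio per positive test result = 6.
Target odds: 0.85 ÷ 0.15 = 17/3.
Require 6ⁿ ≥ 17/3 ÷ (1/249) = 1411.
6⁴ = 1296 falls short of 1411 but 6⁵ = 7776 reaches it, so n = 5.

5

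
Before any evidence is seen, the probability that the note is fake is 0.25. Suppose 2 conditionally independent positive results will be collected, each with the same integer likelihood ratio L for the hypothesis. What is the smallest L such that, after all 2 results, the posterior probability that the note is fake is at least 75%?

3

Prior odds = 0.25/0.75 = 1/3.
Target odds = 0.75/0.25 = 3.
Need L² ≥ 3 ÷ (1/3) = 9.
2² = 4 < 9 ≤ 9 = 3², so L = 3.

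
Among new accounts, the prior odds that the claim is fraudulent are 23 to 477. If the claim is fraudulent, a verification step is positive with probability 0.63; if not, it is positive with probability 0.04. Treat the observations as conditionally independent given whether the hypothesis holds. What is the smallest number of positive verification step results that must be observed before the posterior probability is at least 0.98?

3

Prior odds = 23/477.
Likelihood ratio of a positive = 0.63/0.04 = 15.75.
Target odds: 0.98 ÷ 0.02 = 49.
Need (23/477) × 15.75ⁿ ≥ 49, i.e. 15.75ⁿ ≥ 23373/23.
15.75² = 248.0625 falls short of 23373/23 but 15.75³ = 3906.984375 reaches it, so n = 3.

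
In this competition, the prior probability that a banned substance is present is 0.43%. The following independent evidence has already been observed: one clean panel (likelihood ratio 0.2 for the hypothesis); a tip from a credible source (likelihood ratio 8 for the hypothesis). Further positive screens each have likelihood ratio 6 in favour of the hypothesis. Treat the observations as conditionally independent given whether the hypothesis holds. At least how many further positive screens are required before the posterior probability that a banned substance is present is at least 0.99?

Prior odds = 0.0043/0.9957 = 43/9957.
Combined Bayes factor of the evidence already in hand = 0.2 × 8 = 1.6.
Odds after that evidence = (43/9957) × 1.6 = 344/49785.
Target odds = 0.99/0.01 = 99.
Need 6ⁿ ≥ 99 ÷ (344/49785) = 4928715/344.
6⁵ = 7776 falls short of 4928715/344 but 6⁶ = 46656 reaches it, so n = 6.

6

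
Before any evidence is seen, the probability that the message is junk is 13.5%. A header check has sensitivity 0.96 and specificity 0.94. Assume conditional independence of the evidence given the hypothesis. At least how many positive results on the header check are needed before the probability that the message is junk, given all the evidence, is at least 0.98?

Prior odds = 0.135/0.865 = 27/173.
False-positive rate = 1 − 0.94 = 0.06; likelihood ratio of a positive = 0.96/0.06 = 16.
Target posterior odds = 0.98/0.02 = 49.
Need (27/173) × 16ⁿ ≥ 49, i.e. 16ⁿ ≥ 8477/27.
16² = 256 falls short of 8477/27 but 16³ = 4096 reaches it, so n = 3.

3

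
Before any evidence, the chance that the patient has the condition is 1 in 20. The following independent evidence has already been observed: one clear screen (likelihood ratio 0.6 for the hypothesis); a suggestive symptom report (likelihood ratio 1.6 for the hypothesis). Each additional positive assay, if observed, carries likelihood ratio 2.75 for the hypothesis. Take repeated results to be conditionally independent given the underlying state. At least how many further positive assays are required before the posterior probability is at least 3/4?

Prior odds = 0.05/0.95 = 1/19.
Combined Bayes factor of the evidence already in hand = 0.6 × 1.6 = 0.96.
Odds after that evidence = (1/19) × 0.96 = 24/475.
Target odds = 0.75/0.25 = 3.
Need 2.75ⁿ ≥ 3 ÷ (24/475) = 59.375.
2.75⁴ = 57.19140625 falls short of 59.375 but 2.75⁵ = 161051/1024 reaches it, so n = 5.

5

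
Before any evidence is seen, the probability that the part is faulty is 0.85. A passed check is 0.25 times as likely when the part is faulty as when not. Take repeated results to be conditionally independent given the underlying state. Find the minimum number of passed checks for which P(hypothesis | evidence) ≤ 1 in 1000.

Prior odds = 0.85/0.15 = 17/3.
Likelihood ratio per passed check = 0.25.
Target posterior odds = 0.001/0.999 = 1/999.
Need (17/3) × 0.25ⁿ ≤ 1/999, i.e. 0.25ⁿ ≤ 1/5661.
0.25⁶ = 1/4096 is still above 1/5661 but 0.25⁷ = 1/16384 is at or below it, so n = 7.

7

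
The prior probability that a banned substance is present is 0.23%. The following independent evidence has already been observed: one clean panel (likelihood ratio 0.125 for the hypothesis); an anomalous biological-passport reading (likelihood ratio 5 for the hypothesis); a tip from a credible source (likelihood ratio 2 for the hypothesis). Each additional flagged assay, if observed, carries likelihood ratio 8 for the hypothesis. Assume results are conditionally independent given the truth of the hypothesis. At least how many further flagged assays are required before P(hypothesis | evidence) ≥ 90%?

4

Prior odds = 0.0023/0.9977 = 23/9977.
Combined Bayes factor of the evidence already in hand = 0.125 × 5 × 2 = 1.25.
Odds after that evidence = (23/9977) × 1.25 = 115/39908.
Target odds = 0.9/0.1 = 9.
Need 8ⁿ ≥ 9 ÷ (115/39908) = 359172/115.
8³ = 512 falls short of 359172/115 but 8⁴ = 4096 reaches it, so n = 4.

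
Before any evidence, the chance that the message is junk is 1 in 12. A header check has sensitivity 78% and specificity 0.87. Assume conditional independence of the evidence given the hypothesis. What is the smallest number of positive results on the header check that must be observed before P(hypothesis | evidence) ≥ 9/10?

Prior odds = (1/12)/(11/12) = 1/11.
False-positive rate = 1 − 0.87 = 0.13; likelihood ratio of a positive = 0.78/0.13 = 6.
Target odds: 0.9 ÷ 0.1 = 9.
Need (1/11) × 6ⁿ ≥ 9, i.e. 6ⁿ ≥ 99.
6² = 36 falls short of 99 but 6³ = 216 reaches it, so n = 3.

3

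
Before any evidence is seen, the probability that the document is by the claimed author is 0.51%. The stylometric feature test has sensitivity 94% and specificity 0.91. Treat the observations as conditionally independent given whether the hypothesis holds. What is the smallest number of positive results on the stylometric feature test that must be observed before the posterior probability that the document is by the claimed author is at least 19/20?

4

Prior odds = 0.0051/0.9949 = 51/9949.
False-positive rate = 1 − 0.91 = 0.09; likelihood ratio of a positive = 0.94/0.09 = 94/9.
Target posterior odds = 0.95/0.05 = 19.
Need (51/9949) × (94/9)ⁿ ≥ 19, i.e. (94/9)ⁿ ≥ 189031/51.
(94/9)³ = 830584/729 falls short of 189031/51 but (94/9)⁴ = 78074896/6561 reaches it, so n = 4.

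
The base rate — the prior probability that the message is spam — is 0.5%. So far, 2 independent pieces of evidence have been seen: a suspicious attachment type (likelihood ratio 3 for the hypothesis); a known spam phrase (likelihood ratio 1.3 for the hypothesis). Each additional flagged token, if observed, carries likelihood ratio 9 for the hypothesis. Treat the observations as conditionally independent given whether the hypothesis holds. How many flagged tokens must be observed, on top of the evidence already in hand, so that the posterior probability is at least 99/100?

Prior odds = 0.005/0.995 = 1/199.
Combined Bayes factor of the evidence already in hand = 3 × 1.3 = 3.9.
Odds after that evidence = (1/199) × 3.9 = 39/1990.
Target odds = 0.99/0.01 = 99.
Need 9ⁿ ≥ 99 ÷ (39/1990) = 65670/13.
9³ = 729 falls short of 65670/13 but 9⁴ = 6561 reaches it, so n = 4.

4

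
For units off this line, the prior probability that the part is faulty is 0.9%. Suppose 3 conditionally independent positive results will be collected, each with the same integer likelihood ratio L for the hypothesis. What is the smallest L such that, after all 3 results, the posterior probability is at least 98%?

Prior odds = 0.009/0.991 = 9/991.
Target odds = 0.98/0.02 = 49.
Need L³ ≥ 49 ÷ (9/991) = 48559/9.
17³ = 4913 < 48559/9 ≤ 5832 = 18³, so L = 18.

18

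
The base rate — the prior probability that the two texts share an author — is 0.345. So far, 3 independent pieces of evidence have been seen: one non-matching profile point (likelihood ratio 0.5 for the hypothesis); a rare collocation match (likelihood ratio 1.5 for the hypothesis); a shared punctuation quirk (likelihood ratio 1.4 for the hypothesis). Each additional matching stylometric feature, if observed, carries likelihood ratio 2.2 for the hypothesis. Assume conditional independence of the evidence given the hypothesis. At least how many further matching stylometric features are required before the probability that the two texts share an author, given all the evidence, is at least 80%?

3

Prior odds = 0.345/0.655 = 69/131.
Combined Bayes factor of the evidence already in hand = 0.5 × 1.5 × 1.4 = 1.05.
Odds after that evidence = (69/131) × 1.05 = 1449/2620.
Target odds = 0.8/0.2 = 4.
Need 2.2ⁿ ≥ 4 ÷ (1449/2620) = 10480/1449.
2.2² = 4.84 falls short of 10480/1449 but 2.2³ = 10.648 reaches it, so n = 3.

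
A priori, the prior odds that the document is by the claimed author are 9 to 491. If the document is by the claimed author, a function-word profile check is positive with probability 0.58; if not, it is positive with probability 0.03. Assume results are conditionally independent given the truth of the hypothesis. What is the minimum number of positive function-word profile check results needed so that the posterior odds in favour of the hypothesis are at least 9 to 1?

3

Prior odds = 9/491.
Likelihood ratio of a positive = 0.58/0.03 = 58/3.
Target odds = 9.
Need (9/491) × (58/3)ⁿ ≥ 9, i.e. (58/3)ⁿ ≥ 491.
(58/3)² = 3364/9 falls short of 491 but (58/3)³ = 195112/27 reaches it, so n = 3.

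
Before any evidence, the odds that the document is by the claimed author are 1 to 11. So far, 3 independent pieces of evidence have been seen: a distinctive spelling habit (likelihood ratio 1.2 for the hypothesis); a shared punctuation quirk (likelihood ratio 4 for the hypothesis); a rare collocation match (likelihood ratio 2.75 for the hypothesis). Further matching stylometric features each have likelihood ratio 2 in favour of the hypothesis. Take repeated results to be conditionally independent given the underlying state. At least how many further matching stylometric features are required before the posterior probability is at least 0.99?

7

Prior odds = 1/11.
Combined Bayes factor of the evidence already in hand = 1.2 × 4 × 2.75 = 13.2.
Odds after that evidence = (1/11) × 13.2 = 1.2.
Target odds = 0.99/0.01 = 99.
Need 2ⁿ ≥ 99 ÷ 1.2 = 82.5.
2⁶ = 64 falls short of 82.5 but 2⁷ = 128 reaches it, so n = 7.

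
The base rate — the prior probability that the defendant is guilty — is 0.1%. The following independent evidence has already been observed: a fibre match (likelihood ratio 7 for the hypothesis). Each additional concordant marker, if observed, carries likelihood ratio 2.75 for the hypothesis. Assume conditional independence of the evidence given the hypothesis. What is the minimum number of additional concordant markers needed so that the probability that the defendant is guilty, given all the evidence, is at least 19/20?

8

Prior odds = 0.001/0.999 = 1/999.
Bayes factor of the evidence already in hand = 7.
Odds after that evidence = (1/999) × 7 = 7/999.
Target odds = 0.95/0.05 = 19.
Need 2.75ⁿ ≥ 19 ÷ (7/999) = 18981/7.
2.75⁷ = 19487171/16384 falls short of 18981/7 but 2.75⁸ = 214358881/65536 reaches it, so n = 8.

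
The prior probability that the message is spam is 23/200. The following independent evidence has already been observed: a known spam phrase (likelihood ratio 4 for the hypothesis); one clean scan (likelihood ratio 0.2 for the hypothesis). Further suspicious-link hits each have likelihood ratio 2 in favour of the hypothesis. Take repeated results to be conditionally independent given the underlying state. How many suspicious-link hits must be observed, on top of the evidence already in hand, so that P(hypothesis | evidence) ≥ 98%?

9

Prior odds = 0.115/0.885 = 23/177.
Combined Bayes factor of the evidence already in hand = 4 × 0.2 = 0.8.
Odds after that evidence = (23/177) × 0.8 = 92/885.
Target odds = 0.98/0.02 = 49.
Need 2ⁿ ≥ 49 ÷ (92/885) = 43365/92.
2⁸ = 256 falls short of 43365/92 but 2⁹ = 512 reaches it, so n = 9.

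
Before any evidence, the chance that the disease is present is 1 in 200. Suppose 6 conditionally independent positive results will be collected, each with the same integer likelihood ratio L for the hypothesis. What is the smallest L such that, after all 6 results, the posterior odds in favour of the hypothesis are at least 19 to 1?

Prior odds = 0.005/0.995 = 1/199.
Target odds = 19.
Need L⁶ ≥ 19 ÷ (1/199) = 3781.
3⁶ = 729 < 3781 ≤ 4096 = 4⁶, so L = 4.

4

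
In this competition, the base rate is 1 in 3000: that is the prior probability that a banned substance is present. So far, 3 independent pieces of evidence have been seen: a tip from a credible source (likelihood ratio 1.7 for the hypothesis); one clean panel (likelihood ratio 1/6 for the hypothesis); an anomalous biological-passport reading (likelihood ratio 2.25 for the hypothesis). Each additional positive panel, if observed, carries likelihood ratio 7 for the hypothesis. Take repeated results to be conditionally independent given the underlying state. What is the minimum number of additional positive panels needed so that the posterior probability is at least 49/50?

7

Prior odds = (1/3000)/(2999/3000) = 1/2999.
Combined Bayes factor of the evidence already in hand = 1.7 × (1/6) × 2.25 = 0.6375.
Odds after that evidence = (1/2999) × 0.6375 = 51/239920.
Target odds = 0.98/0.02 = 49.
Need 7ⁿ ≥ 49 ÷ (51/239920) = 11756080/51.
7⁶ = 117649 falls short of 11756080/51 but 7⁷ = 823543 reaches it, so n = 7.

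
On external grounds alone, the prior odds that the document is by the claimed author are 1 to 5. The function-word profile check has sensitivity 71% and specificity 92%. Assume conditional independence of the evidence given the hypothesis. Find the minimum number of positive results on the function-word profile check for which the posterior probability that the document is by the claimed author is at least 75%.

Prior odds = 0.2.
False-positive rate = 1 − 0.92 = 0.08; likelihood ratio of a positive = 0.71/0.08 = 8.875.
Target posterior odds = 0.75/0.25 = 3.
Require 8.875ⁿ ≥ 3 ÷ 0.2 = 15.
8.875¹ = 8.875 falls short of 15 but 8.875² = 78.765625 reaches it, so n = 2.

2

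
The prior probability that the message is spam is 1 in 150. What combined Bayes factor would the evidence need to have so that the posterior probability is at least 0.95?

2831

Prior odds = (1/150)/(149/150) = 1/149.
Target odds = 0.95/0.05 = 19.
Required Bayes factor = 19 ÷ (1/149) = 2831.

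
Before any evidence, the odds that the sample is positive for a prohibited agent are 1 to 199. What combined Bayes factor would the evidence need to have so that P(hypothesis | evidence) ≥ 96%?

4776

Prior odds = 1/199.
Target odds = 0.96/0.04 = 24.
Required Bayes factor = 24 ÷ (1/199) = 4776.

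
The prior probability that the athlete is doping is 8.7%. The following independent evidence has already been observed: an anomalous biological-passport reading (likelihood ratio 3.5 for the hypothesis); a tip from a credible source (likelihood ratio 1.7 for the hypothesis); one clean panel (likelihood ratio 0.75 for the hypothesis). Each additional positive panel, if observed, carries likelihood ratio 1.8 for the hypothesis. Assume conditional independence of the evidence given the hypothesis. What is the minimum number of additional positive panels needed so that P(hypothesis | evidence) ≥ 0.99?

10

Prior odds = 0.087/0.913 = 87/913.
Combined Bayes factor of the evidence already in hand = 3.5 × 1.7 × 0.75 = 4.4625.
Odds after that evidence = (87/913) × 4.4625 = 31059/73040.
Target odds = 0.99/0.01 = 99.
Need 1.8ⁿ ≥ 99 ÷ (31059/73040) = 803440/3451.
1.8⁹ = 387420489/1953125 falls short of 803440/3451 but 1.8¹⁰ ≈357.047 reaches it, so n = 10.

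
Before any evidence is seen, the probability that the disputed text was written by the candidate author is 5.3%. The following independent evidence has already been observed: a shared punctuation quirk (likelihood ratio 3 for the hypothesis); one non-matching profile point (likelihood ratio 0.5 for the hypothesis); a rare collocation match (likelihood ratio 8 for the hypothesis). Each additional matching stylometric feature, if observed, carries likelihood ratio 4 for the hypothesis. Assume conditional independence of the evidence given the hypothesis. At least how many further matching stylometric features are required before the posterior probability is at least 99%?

Prior odds = 0.053/0.947 = 53/947.
Combined Bayes factor of the evidence already in hand = 3 × 0.5 × 8 = 12.
Odds after that evidence = (53/947) × 12 = 636/947.
Target odds = 0.99/0.01 = 99.
Need 4ⁿ ≥ 99 ÷ (636/947) = 31251/212.
4³ = 64 falls short of 31251/212 but 4⁴ = 256 reaches it, so n = 4.

4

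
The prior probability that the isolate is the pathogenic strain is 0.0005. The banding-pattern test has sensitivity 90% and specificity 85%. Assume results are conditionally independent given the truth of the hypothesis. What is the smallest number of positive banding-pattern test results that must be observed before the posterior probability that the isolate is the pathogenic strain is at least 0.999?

Prior odds: 0.0005 ÷ 0.9995 = 1/1999.
False-positive rate = 1 − 0.85 = 0.15; likelihood ratio of a positive = 0.9/0.15 = 6.
Target posterior odds = 0.999/0.001 = 999.
Require 6ⁿ ≥ 999 ÷ (1/1999) = 1997001.
6⁸ = 1679616 falls short of 1997001 but 6⁹ = 10077696 reaches it, so n = 9.

9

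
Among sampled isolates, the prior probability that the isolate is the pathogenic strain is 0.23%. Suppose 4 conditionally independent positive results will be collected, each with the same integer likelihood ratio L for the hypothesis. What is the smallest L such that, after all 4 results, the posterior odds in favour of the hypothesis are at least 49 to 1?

Prior odds = 0.0023/0.9977 = 23/9977.
Target odds = 49.
Need L⁴ ≥ 49 ÷ (23/9977) = 488873/23.
12⁴ = 20736 < 488873/23 ≤ 28561 = 13⁴, so L = 13.

13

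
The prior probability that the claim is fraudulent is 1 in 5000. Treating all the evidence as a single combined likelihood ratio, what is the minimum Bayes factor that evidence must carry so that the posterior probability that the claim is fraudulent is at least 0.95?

94981

Prior odds = 0.0002/0.9998 = 1/4999.
Target odds = 0.95/0.05 = 19.
Required Bayes factor = 19 ÷ (1/4999) = 94981.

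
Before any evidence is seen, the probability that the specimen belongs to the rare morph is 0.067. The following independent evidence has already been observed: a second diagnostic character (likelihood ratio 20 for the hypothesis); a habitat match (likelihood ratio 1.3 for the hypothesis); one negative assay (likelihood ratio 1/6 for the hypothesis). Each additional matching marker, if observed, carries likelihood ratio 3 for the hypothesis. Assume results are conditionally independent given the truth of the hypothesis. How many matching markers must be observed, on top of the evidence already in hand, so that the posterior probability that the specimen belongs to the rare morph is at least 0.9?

4

Prior odds = 0.067/0.933 = 67/933.
Combined Bayes factor of the evidence already in hand = 20 × 1.3 × (1/6) = 13/3.
Odds after that evidence = (67/933) × 13/3 = 871/2799.
Target odds = 0.9/0.1 = 9.
Need 3ⁿ ≥ 9 ÷ (871/2799) = 25191/871.
3³ = 27 falls short of 25191/871 but 3⁴ = 81 reaches it, so n = 4.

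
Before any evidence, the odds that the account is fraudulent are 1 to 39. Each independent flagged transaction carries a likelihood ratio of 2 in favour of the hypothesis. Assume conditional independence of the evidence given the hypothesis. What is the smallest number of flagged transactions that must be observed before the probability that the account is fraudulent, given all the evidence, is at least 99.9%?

16

Prior odds = 1/39.
Likelihood ratio per flagged transaction = 2.
Target posterior odds = 0.999/0.001 = 999.
Need (1/39) × 2ⁿ ≥ 999, i.e. 2ⁿ ≥ 38961.
2¹⁵ = 32768 falls short of 38961 but 2¹⁶ = 65536 reaches it, so n = 16.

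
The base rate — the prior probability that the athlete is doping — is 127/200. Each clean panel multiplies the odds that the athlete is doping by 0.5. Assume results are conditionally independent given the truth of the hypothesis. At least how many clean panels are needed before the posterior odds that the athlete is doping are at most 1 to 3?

Prior odds = 0.635/0.365 = 127/73.
Likelihood ratio per clean panel = 0.5.
Target odds = 1/3.
Need (127/73) × 0.5ⁿ ≤ 1/3, i.e. 0.5ⁿ ≤ 73/381.
0.5² = 0.25 is still above 73/381 but 0.5³ = 0.125 is at or below it, so n = 3.

3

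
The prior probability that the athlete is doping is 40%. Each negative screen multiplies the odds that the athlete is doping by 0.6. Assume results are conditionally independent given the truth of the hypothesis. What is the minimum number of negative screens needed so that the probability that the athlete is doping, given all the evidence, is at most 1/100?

Prior odds: 0.4 ÷ 0.6 = 2/3.
Likelihood ratio per negative screen = 0.6.
Target odds: 0.01 ÷ 0.99 = 1/99.
Require 0.6ⁿ ≤ 1/99 ÷ (2/3) = 1/66.
0.6⁸ = 6561/390625 is still above 1/66 but 0.6⁹ = 19683/1953125 is at or below it, so n = 9.

9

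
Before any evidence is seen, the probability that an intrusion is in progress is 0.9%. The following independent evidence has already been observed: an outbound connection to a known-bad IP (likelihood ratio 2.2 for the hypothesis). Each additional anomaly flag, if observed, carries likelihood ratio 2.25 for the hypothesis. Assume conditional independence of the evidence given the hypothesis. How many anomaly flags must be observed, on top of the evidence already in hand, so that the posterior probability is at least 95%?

Prior odds = 0.009/0.991 = 9/991.
Bayes factor of the evidence already in hand = 2.2.
Odds after that evidence = (9/991) × 2.2 = 99/4955.
Target odds = 0.95/0.05 = 19.
Need 2.25ⁿ ≥ 19 ÷ (99/4955) = 94145/99.
2.25⁸ = 43046721/65536 falls short of 94145/99 but 2.25⁹ = 387420489/262144 reaches it, so n = 9.

9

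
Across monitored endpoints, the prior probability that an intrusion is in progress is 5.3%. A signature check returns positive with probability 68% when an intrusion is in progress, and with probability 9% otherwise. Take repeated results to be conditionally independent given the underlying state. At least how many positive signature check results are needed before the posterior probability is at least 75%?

Prior odds: 0.053 ÷ 0.947 = 53/947.
Likelihood ratio of a positive result = 0.68/0.09 = 68/9.
Target posterior odds = 0.75/0.25 = 3.
Need (53/947) × (68/9)ⁿ ≥ 3, i.e. (68/9)ⁿ ≥ 2841/53.
(68/9)¹ = 68/9 falls short of 2841/53 but (68/9)² = 4624/81 reaches it, so n = 2.

2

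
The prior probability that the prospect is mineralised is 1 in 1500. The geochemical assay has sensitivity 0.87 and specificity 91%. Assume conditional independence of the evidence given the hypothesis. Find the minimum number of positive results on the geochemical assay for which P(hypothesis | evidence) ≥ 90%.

Prior odds: (1/1500) ÷ (1499/1500) = 1/1499.
False-positive rate = 1 − 0.91 = 0.09; likelihood ratio of a positive = 0.87/0.09 = 29/3.
Target posterior odds = 0.9/0.1 = 9.
Require (29/3)ⁿ ≥ 9 ÷ (1/1499) = 13491.
(29/3)⁴ = 707281/81 falls short of 13491 but (29/3)⁵ = 20511149/243 reaches it, so n = 5.

5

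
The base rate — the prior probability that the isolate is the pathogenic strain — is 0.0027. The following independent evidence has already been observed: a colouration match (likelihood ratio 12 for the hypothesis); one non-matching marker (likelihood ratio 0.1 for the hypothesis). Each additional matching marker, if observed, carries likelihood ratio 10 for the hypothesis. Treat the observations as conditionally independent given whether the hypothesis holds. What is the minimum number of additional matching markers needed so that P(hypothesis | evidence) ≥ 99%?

5

Prior odds = 0.0027/0.9973 = 27/9973.
Combined Bayes factor of the evidence already in hand = 12 × 0.1 = 1.2.
Odds after that evidence = (27/9973) × 1.2 = 162/49865.
Target odds = 0.99/0.01 = 99.
Need 10ⁿ ≥ 99 ÷ (162/49865) = 548515/18.
10⁴ = 10000 falls short of 548515/18 but 10⁵ = 100000 reaches it, so n = 5.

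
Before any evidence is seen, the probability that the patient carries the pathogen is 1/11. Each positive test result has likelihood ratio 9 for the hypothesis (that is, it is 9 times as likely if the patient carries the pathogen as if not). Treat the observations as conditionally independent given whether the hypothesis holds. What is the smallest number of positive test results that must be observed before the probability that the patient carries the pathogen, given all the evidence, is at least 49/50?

Prior odds = (1/11)/(10/11) = 0.1.
Likelihood ratio per positive test result = 9.
Target posterior odds = 0.98/0.02 = 49.
Need 0.1 × 9ⁿ ≥ 49, i.e. 9ⁿ ≥ 490.
9² = 81 falls short of 490 but 9³ = 729 reaches it, so n = 3.

3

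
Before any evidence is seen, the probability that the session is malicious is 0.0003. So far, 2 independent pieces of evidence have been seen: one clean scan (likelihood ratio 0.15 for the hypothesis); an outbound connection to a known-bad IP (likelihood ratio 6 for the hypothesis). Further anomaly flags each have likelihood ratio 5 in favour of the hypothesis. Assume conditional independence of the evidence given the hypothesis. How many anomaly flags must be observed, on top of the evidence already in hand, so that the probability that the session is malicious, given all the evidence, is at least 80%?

6

Prior odds = 0.0003/0.9997 = 3/9997.
Combined Bayes factor of the evidence already in hand = 0.15 × 6 = 0.9.
Odds after that evidence = (3/9997) × 0.9 = 27/99970.
Target odds = 0.8/0.2 = 4.
Need 5ⁿ ≥ 4 ÷ (27/99970) = 399880/27.
5⁵ = 3125 falls short of 399880/27 but 5⁶ = 15625 reaches it, so n = 6.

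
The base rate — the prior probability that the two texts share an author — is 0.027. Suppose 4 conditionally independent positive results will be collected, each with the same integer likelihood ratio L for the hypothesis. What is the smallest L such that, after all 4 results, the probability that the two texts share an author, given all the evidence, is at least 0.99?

Prior odds = 0.027/0.973 = 27/973.
Target odds = 0.99/0.01 = 99.
Need L⁴ ≥ 99 ÷ (27/973) = 10703/3.
7⁴ = 2401 < 10703/3 ≤ 4096 = 8⁴, so L = 8.

8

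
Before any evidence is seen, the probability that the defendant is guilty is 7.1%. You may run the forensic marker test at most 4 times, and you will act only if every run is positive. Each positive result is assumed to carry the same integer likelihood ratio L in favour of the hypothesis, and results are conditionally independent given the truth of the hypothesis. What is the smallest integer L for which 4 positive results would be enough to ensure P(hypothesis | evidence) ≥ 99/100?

Prior odds = 0.071/0.929 = 71/929.
Target odds = 0.99/0.01 = 99.
Need L⁴ ≥ 99 ÷ (71/929) = 91971/71.
5⁴ = 625 < 91971/71 ≤ 1296 = 6⁴, so L = 6.

6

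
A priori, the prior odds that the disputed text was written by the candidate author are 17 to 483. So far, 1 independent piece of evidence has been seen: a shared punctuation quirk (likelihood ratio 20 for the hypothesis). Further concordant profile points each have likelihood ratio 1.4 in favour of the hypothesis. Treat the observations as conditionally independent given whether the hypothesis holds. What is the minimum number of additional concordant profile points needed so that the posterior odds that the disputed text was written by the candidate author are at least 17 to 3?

7

Prior odds = 17/483.
Bayes factor of the evidence already in hand = 20.
Odds after that evidence = (17/483) × 20 = 340/483.
Target odds = 17/3.
Need 1.4ⁿ ≥ 17/3 ÷ (340/483) = 8.05.
1.4⁶ = 117649/15625 falls short of 8.05 but 1.4⁷ = 823543/78125 reaches it, so n = 7.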